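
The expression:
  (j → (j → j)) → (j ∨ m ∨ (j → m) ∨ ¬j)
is always true.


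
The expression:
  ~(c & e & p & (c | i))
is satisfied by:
  {p: False, c: False, e: False}
  {e: True, p: False, c: False}
  {c: True, p: False, e: False}
  {e: True, c: True, p: False}
  {p: True, e: False, c: False}
  {e: True, p: True, c: False}
  {c: True, p: True, e: False}


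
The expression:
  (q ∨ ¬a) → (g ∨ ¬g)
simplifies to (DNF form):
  True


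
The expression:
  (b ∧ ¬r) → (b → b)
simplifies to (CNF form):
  True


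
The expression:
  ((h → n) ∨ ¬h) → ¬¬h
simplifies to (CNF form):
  h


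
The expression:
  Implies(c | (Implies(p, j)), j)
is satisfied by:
  {j: True, p: True, c: False}
  {j: True, p: False, c: False}
  {c: True, j: True, p: True}
  {c: True, j: True, p: False}
  {p: True, c: False, j: False}


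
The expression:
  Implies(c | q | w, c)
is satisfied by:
  {c: True, q: False, w: False}
  {c: True, w: True, q: False}
  {c: True, q: True, w: False}
  {c: True, w: True, q: True}
  {w: False, q: False, c: False}


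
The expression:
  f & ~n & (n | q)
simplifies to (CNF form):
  f & q & ~n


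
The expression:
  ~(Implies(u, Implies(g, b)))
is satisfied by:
  {u: True, g: True, b: False}


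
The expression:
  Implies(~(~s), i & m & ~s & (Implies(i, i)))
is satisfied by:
  {s: False}


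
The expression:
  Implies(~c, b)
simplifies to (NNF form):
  b | c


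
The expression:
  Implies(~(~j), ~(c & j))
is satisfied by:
  {c: False, j: False}
  {j: True, c: False}
  {c: True, j: False}


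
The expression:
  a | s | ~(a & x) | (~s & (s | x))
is always true.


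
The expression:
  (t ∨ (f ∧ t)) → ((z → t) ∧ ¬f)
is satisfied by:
  {t: False, f: False}
  {f: True, t: False}
  {t: True, f: False}


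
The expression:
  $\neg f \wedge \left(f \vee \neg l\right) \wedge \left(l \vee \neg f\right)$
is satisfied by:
  {l: False, f: False}


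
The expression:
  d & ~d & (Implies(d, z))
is never true.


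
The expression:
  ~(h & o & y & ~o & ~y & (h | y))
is always true.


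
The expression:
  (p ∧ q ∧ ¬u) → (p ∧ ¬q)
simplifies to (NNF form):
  u ∨ ¬p ∨ ¬q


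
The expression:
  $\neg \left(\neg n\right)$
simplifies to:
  $n$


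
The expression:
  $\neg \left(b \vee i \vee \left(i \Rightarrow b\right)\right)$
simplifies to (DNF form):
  $\text{False}$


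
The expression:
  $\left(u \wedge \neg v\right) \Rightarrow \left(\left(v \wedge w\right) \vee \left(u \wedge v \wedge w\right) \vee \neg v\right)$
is always true.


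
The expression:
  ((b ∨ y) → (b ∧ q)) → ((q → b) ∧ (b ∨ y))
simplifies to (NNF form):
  b ∨ y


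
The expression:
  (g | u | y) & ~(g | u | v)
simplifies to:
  y & ~g & ~u & ~v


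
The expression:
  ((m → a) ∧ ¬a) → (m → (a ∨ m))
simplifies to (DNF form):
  True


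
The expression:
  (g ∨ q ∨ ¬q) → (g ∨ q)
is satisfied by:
  {q: True, g: True}
  {q: True, g: False}
  {g: True, q: False}


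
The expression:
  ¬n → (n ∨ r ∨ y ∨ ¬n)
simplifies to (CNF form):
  True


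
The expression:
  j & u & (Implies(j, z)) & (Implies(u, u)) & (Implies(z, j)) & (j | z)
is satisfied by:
  {z: True, j: True, u: True}


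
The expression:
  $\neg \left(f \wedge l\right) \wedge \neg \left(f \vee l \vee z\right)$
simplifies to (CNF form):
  $\neg f \wedge \neg l \wedge \neg z$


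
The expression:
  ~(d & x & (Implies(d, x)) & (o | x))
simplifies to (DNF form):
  ~d | ~x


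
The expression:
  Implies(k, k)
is always true.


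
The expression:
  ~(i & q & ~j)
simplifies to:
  j | ~i | ~q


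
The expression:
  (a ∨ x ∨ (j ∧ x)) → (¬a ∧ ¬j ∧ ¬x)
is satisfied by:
  {x: False, a: False}


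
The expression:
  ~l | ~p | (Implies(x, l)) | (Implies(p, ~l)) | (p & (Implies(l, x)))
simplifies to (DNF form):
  True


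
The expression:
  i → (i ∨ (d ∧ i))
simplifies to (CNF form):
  True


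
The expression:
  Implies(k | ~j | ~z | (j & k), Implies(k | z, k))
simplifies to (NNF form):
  j | k | ~z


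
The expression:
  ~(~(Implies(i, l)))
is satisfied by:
  {l: True, i: False}
  {i: False, l: False}
  {i: True, l: True}


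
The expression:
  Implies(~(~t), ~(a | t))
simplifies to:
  ~t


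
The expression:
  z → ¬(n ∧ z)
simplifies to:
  ¬n ∨ ¬z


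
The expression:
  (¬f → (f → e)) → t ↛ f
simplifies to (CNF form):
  t ∧ ¬f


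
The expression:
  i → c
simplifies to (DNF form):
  c ∨ ¬i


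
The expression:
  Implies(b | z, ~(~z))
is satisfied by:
  {z: True, b: False}
  {b: False, z: False}
  {b: True, z: True}


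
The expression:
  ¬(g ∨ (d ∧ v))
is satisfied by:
  {g: False, v: False, d: False}
  {d: True, g: False, v: False}
  {v: True, g: False, d: False}


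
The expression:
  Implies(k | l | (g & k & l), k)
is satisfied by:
  {k: True, l: False}
  {l: False, k: False}
  {l: True, k: True}


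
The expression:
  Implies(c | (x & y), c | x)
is always true.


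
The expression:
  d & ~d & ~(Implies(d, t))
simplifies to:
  False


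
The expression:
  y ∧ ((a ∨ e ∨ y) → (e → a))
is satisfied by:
  {a: True, y: True, e: False}
  {y: True, e: False, a: False}
  {a: True, e: True, y: True}


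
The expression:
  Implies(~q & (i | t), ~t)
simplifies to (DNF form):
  q | ~t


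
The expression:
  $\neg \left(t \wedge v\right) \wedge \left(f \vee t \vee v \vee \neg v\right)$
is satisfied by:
  {v: False, t: False}
  {t: True, v: False}
  {v: True, t: False}


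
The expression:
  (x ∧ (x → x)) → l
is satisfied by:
  {l: True, x: False}
  {x: False, l: False}
  {x: True, l: True}


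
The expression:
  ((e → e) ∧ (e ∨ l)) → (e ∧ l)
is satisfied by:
  {e: False, l: False}
  {l: True, e: True}


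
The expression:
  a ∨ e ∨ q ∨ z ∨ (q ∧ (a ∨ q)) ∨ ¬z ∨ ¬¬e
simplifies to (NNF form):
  True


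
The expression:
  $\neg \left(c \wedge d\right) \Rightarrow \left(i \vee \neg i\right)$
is always true.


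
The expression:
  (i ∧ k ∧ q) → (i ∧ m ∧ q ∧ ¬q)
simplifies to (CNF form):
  ¬i ∨ ¬k ∨ ¬q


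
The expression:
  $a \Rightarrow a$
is always true.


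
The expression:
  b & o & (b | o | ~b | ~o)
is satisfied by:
  {b: True, o: True}


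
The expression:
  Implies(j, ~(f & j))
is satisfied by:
  {j: False, f: False}
  {f: True, j: False}
  {j: True, f: False}


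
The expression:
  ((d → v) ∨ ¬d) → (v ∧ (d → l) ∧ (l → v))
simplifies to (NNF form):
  (d ∧ ¬v) ∨ (l ∧ v) ∨ (v ∧ ¬d)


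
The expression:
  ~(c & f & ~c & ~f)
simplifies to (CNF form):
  True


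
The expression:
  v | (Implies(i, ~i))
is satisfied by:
  {v: True, i: False}
  {i: False, v: False}
  {i: True, v: True}


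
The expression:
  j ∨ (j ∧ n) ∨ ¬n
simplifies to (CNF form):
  j ∨ ¬n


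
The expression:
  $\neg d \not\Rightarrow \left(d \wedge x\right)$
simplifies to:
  $\neg d$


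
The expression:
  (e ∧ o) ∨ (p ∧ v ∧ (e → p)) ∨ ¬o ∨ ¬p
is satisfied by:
  {v: True, e: True, p: False, o: False}
  {v: True, p: False, e: False, o: False}
  {e: True, v: False, p: False, o: False}
  {v: False, p: False, e: False, o: False}
  {o: True, v: True, e: True, p: False}
  {o: True, v: True, p: False, e: False}
  {o: True, e: True, v: False, p: False}
  {o: True, v: False, p: False, e: False}
  {v: True, p: True, e: True, o: False}
  {v: True, p: True, o: False, e: False}
  {p: True, e: True, o: False, v: False}
  {p: True, o: False, e: False, v: False}
  {v: True, p: True, o: True, e: True}
  {v: True, p: True, o: True, e: False}
  {p: True, o: True, e: True, v: False}


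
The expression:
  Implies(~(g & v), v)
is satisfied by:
  {v: True}


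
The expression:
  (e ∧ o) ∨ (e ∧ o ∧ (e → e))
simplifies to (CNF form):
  e ∧ o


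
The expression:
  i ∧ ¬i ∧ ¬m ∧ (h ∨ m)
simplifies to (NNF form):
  False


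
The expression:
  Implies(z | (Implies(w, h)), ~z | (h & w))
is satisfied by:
  {h: True, w: True, z: False}
  {h: True, w: False, z: False}
  {w: True, h: False, z: False}
  {h: False, w: False, z: False}
  {z: True, h: True, w: True}


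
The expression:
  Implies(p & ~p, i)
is always true.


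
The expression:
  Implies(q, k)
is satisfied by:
  {k: True, q: False}
  {q: False, k: False}
  {q: True, k: True}


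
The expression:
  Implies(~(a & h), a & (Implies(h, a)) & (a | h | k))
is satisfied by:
  {a: True}


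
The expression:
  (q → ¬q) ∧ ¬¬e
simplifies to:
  e ∧ ¬q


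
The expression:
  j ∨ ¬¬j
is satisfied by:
  {j: True}


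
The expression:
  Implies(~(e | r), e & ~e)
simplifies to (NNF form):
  e | r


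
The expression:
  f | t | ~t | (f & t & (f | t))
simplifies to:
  True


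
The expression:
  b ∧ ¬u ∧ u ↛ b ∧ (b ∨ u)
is never true.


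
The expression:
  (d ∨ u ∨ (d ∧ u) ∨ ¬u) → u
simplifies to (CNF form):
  u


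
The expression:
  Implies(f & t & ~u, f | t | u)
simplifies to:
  True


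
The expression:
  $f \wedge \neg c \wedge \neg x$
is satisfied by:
  {f: True, x: False, c: False}


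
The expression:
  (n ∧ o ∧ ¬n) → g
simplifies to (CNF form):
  True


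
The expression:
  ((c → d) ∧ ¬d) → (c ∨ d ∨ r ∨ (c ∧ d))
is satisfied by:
  {r: True, d: True, c: True}
  {r: True, d: True, c: False}
  {r: True, c: True, d: False}
  {r: True, c: False, d: False}
  {d: True, c: True, r: False}
  {d: True, c: False, r: False}
  {c: True, d: False, r: False}


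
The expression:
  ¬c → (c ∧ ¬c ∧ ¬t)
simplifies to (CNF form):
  c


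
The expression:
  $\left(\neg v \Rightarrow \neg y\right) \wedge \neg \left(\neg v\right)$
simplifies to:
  $v$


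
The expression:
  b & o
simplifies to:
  b & o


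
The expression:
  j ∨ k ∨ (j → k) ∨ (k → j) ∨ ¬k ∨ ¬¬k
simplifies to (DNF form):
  True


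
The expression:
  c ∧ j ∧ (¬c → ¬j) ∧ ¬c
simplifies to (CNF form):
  False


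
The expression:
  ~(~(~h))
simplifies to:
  ~h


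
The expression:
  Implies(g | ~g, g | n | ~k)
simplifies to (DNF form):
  g | n | ~k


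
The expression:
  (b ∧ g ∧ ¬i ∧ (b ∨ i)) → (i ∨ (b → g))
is always true.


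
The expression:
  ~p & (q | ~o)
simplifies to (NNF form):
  ~p & (q | ~o)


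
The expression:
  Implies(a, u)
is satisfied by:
  {u: True, a: False}
  {a: False, u: False}
  {a: True, u: True}


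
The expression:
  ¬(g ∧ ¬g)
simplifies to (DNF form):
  True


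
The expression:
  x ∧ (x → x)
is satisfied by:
  {x: True}


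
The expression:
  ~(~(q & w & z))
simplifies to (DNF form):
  q & w & z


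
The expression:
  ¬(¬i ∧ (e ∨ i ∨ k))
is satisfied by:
  {i: True, k: False, e: False}
  {i: True, e: True, k: False}
  {i: True, k: True, e: False}
  {i: True, e: True, k: True}
  {e: False, k: False, i: False}


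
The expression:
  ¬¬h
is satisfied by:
  {h: True}


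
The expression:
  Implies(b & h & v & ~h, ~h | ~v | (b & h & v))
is always true.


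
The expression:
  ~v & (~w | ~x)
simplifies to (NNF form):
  ~v & (~w | ~x)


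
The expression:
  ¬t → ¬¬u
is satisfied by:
  {t: True, u: True}
  {t: True, u: False}
  {u: True, t: False}


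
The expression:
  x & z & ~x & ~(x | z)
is never true.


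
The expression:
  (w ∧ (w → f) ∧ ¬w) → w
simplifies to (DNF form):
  True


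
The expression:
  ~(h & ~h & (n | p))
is always true.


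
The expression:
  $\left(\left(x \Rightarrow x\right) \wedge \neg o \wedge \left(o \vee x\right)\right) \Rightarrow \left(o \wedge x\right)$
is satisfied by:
  {o: True, x: False}
  {x: False, o: False}
  {x: True, o: True}


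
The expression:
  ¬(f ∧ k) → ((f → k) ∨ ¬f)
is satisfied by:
  {k: True, f: False}
  {f: False, k: False}
  {f: True, k: True}


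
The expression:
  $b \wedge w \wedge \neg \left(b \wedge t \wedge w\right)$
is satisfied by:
  {w: True, b: True, t: False}


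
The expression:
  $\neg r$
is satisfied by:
  {r: False}


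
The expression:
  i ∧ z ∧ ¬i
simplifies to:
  False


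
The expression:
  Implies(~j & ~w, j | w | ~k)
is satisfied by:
  {w: True, j: True, k: False}
  {w: True, j: False, k: False}
  {j: True, w: False, k: False}
  {w: False, j: False, k: False}
  {w: True, k: True, j: True}
  {w: True, k: True, j: False}
  {k: True, j: True, w: False}


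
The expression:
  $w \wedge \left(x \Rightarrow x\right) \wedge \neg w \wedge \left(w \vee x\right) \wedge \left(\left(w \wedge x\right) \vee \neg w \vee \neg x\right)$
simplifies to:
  $\text{False}$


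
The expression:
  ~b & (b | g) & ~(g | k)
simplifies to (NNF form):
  False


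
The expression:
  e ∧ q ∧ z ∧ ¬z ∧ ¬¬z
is never true.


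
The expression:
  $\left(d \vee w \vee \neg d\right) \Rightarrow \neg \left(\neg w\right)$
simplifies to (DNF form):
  $w$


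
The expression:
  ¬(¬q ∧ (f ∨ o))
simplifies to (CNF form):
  (q ∨ ¬f) ∧ (q ∨ ¬o)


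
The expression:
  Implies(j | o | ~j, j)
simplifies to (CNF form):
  j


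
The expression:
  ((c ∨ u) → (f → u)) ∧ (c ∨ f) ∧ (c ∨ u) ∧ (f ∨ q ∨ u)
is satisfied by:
  {q: True, u: True, c: True, f: False}
  {u: True, c: True, f: False, q: False}
  {q: True, u: True, f: True, c: True}
  {q: True, u: True, f: True, c: False}
  {u: True, f: True, c: True, q: False}
  {u: True, f: True, c: False, q: False}
  {q: True, c: True, f: False, u: False}


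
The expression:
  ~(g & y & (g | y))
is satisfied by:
  {g: False, y: False}
  {y: True, g: False}
  {g: True, y: False}


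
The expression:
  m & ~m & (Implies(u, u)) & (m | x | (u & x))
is never true.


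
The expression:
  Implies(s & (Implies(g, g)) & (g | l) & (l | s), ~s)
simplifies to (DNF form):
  ~s | (~g & ~l)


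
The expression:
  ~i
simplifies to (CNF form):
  ~i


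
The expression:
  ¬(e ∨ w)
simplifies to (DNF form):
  ¬e ∧ ¬w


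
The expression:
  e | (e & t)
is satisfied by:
  {e: True}


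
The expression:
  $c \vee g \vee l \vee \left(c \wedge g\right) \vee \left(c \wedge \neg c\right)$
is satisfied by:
  {c: True, l: True, g: True}
  {c: True, l: True, g: False}
  {c: True, g: True, l: False}
  {c: True, g: False, l: False}
  {l: True, g: True, c: False}
  {l: True, g: False, c: False}
  {g: True, l: False, c: False}


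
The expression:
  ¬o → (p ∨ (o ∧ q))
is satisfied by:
  {o: True, p: True}
  {o: True, p: False}
  {p: True, o: False}


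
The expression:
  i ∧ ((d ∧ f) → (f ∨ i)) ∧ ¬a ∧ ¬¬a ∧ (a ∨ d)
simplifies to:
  False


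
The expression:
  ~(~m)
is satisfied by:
  {m: True}


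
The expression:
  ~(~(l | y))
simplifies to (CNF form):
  l | y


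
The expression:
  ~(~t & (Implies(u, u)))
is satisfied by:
  {t: True}


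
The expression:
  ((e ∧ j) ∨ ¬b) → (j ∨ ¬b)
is always true.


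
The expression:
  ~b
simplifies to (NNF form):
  ~b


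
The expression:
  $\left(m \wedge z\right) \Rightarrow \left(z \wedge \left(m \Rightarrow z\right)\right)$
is always true.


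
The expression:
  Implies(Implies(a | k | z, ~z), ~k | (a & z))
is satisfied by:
  {z: True, k: False}
  {k: False, z: False}
  {k: True, z: True}


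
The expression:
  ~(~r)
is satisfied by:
  {r: True}


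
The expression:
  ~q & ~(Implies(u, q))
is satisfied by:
  {u: True, q: False}


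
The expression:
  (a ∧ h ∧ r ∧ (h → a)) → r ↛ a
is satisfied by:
  {h: False, a: False, r: False}
  {r: True, h: False, a: False}
  {a: True, h: False, r: False}
  {r: True, a: True, h: False}
  {h: True, r: False, a: False}
  {r: True, h: True, a: False}
  {a: True, h: True, r: False}


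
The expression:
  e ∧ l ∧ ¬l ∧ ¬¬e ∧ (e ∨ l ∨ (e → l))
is never true.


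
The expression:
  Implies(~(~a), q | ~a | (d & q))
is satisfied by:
  {q: True, a: False}
  {a: False, q: False}
  {a: True, q: True}


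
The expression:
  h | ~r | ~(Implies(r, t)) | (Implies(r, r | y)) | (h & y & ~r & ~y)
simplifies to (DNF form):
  True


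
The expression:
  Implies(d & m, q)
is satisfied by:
  {q: True, m: False, d: False}
  {m: False, d: False, q: False}
  {d: True, q: True, m: False}
  {d: True, m: False, q: False}
  {q: True, m: True, d: False}
  {m: True, q: False, d: False}
  {d: True, m: True, q: True}


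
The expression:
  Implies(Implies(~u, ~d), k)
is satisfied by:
  {k: True, d: True, u: False}
  {k: True, d: False, u: False}
  {k: True, u: True, d: True}
  {k: True, u: True, d: False}
  {d: True, u: False, k: False}


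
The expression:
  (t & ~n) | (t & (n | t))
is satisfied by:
  {t: True}


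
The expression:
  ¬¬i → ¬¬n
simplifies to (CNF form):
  n ∨ ¬i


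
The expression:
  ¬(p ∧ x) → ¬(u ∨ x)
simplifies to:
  (p ∧ x) ∨ (¬u ∧ ¬x)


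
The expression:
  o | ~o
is always true.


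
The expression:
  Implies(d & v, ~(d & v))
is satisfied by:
  {v: False, d: False}
  {d: True, v: False}
  {v: True, d: False}


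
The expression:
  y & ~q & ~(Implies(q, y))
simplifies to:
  False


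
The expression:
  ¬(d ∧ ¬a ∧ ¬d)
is always true.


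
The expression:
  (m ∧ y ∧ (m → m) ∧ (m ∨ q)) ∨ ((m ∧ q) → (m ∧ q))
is always true.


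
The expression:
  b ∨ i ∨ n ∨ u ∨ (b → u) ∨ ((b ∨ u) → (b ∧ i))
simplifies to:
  True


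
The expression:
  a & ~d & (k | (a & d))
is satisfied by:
  {a: True, k: True, d: False}


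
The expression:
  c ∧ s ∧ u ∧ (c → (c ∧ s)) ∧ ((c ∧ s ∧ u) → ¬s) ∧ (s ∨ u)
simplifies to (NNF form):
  False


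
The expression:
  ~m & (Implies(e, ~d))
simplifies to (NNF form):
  ~m & (~d | ~e)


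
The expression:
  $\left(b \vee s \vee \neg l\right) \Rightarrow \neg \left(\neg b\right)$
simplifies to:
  $b \vee \left(l \wedge \neg s\right)$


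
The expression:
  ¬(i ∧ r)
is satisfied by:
  {i: False, r: False}
  {r: True, i: False}
  {i: True, r: False}


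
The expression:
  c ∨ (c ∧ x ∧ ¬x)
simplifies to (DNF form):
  c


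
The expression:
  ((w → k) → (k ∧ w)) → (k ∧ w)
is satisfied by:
  {k: True, w: False}
  {w: False, k: False}
  {w: True, k: True}


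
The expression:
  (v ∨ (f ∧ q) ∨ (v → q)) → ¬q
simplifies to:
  ¬q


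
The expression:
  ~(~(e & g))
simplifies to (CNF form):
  e & g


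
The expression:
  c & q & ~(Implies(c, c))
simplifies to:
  False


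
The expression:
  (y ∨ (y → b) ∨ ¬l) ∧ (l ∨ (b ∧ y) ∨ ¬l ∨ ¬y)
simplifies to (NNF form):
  True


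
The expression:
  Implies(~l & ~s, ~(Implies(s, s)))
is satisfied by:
  {l: True, s: True}
  {l: True, s: False}
  {s: True, l: False}


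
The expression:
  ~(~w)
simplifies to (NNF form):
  w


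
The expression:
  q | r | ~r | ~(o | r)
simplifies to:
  True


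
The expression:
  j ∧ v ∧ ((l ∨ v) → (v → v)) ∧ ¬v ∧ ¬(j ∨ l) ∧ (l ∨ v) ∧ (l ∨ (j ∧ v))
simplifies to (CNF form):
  False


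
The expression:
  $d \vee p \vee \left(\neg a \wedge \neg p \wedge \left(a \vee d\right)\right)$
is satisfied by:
  {d: True, p: True}
  {d: True, p: False}
  {p: True, d: False}


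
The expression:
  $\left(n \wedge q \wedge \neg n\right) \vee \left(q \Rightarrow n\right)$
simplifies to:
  $n \vee \neg q$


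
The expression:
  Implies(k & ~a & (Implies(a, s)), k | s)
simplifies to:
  True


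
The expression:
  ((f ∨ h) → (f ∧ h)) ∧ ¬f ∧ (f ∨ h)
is never true.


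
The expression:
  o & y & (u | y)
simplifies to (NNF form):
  o & y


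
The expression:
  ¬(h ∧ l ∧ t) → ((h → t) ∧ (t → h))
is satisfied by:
  {h: False, t: False}
  {t: True, h: True}


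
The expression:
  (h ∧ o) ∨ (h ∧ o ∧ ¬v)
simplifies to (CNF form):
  h ∧ o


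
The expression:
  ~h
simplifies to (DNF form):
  ~h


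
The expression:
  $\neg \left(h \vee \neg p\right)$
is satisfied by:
  {p: True, h: False}


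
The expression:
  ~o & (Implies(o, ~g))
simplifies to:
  ~o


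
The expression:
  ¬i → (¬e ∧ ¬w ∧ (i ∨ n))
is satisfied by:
  {i: True, n: True, e: False, w: False}
  {i: True, n: False, e: False, w: False}
  {i: True, w: True, n: True, e: False}
  {i: True, w: True, n: False, e: False}
  {i: True, e: True, n: True, w: False}
  {i: True, e: True, n: False, w: False}
  {i: True, e: True, w: True, n: True}
  {i: True, e: True, w: True, n: False}
  {n: True, i: False, e: False, w: False}


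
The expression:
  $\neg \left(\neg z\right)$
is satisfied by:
  {z: True}


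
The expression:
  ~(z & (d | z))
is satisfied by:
  {z: False}


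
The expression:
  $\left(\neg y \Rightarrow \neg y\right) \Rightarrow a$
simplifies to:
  $a$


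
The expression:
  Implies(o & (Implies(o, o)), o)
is always true.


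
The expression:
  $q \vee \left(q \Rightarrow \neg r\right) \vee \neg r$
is always true.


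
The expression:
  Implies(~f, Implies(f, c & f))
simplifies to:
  True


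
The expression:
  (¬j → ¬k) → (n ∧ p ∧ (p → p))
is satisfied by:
  {n: True, k: True, p: True, j: False}
  {n: True, k: True, p: False, j: False}
  {n: True, p: True, j: False, k: False}
  {k: True, p: True, j: False, n: False}
  {k: True, p: False, j: False, n: False}
  {n: True, j: True, p: True, k: True}
  {n: True, j: True, p: True, k: False}


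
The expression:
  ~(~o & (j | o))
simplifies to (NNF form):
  o | ~j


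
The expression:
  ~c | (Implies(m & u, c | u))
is always true.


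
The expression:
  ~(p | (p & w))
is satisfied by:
  {p: False}


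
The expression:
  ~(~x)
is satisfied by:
  {x: True}


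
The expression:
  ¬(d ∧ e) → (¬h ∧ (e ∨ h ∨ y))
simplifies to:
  (d ∧ e) ∨ (e ∧ ¬h) ∨ (y ∧ ¬h)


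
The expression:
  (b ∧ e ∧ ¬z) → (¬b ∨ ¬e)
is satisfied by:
  {z: True, e: False, b: False}
  {e: False, b: False, z: False}
  {b: True, z: True, e: False}
  {b: True, e: False, z: False}
  {z: True, e: True, b: False}
  {e: True, z: False, b: False}
  {b: True, e: True, z: True}


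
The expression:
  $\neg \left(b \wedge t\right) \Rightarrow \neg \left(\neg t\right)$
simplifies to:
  $t$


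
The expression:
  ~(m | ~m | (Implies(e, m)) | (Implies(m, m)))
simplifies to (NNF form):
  False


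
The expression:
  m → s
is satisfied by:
  {s: True, m: False}
  {m: False, s: False}
  {m: True, s: True}


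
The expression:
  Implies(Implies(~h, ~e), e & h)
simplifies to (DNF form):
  e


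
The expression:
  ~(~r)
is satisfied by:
  {r: True}


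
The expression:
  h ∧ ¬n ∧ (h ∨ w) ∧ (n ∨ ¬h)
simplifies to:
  False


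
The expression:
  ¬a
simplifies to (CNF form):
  ¬a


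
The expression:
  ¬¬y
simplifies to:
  y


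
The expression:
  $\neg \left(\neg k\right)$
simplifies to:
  $k$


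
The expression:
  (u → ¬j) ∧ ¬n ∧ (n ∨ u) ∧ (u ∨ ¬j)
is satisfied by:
  {u: True, n: False, j: False}


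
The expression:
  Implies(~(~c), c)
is always true.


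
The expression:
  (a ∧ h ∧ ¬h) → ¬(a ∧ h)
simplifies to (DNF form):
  True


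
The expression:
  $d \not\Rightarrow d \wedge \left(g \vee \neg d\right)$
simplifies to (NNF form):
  $\text{False}$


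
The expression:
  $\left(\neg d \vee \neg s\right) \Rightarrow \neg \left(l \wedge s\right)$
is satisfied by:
  {d: True, l: False, s: False}
  {l: False, s: False, d: False}
  {s: True, d: True, l: False}
  {s: True, l: False, d: False}
  {d: True, l: True, s: False}
  {l: True, d: False, s: False}
  {s: True, l: True, d: True}


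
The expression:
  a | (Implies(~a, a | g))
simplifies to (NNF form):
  a | g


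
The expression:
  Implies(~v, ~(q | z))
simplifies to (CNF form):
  (v | ~q) & (v | ~z)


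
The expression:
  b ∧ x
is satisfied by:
  {b: True, x: True}


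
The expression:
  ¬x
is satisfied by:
  {x: False}


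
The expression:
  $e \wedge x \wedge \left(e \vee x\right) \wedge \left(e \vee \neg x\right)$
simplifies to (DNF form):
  $e \wedge x$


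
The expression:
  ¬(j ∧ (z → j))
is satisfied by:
  {j: False}


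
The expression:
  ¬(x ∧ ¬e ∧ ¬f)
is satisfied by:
  {e: True, f: True, x: False}
  {e: True, f: False, x: False}
  {f: True, e: False, x: False}
  {e: False, f: False, x: False}
  {x: True, e: True, f: True}
  {x: True, e: True, f: False}
  {x: True, f: True, e: False}


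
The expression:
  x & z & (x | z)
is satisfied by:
  {z: True, x: True}


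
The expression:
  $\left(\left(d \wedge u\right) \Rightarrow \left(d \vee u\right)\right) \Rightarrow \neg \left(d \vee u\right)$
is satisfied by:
  {u: False, d: False}


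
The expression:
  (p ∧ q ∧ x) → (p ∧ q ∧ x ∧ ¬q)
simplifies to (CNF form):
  ¬p ∨ ¬q ∨ ¬x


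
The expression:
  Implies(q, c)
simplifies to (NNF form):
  c | ~q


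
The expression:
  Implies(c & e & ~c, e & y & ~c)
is always true.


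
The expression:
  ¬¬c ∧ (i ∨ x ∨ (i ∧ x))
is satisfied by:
  {c: True, i: True, x: True}
  {c: True, i: True, x: False}
  {c: True, x: True, i: False}


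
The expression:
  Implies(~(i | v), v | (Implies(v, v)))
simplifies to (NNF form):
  True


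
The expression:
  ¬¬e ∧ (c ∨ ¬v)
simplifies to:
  e ∧ (c ∨ ¬v)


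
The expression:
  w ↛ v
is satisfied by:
  {w: True, v: False}


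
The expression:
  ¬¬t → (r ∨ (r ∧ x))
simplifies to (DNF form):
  r ∨ ¬t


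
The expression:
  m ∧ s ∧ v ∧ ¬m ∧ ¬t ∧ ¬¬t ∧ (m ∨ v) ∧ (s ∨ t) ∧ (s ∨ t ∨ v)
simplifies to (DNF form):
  False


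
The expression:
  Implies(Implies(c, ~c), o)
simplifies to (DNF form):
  c | o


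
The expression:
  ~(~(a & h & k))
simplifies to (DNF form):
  a & h & k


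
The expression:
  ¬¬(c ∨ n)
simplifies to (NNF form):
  c ∨ n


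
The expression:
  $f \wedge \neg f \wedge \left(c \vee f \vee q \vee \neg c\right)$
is never true.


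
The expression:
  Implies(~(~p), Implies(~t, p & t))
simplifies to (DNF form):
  t | ~p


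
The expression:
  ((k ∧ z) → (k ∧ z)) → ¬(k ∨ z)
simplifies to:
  ¬k ∧ ¬z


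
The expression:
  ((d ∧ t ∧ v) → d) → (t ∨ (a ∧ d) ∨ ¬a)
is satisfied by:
  {d: True, t: True, a: False}
  {d: True, t: False, a: False}
  {t: True, d: False, a: False}
  {d: False, t: False, a: False}
  {a: True, d: True, t: True}
  {a: True, d: True, t: False}
  {a: True, t: True, d: False}


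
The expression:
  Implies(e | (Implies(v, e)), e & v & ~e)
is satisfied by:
  {v: True, e: False}


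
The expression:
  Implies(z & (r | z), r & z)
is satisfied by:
  {r: True, z: False}
  {z: False, r: False}
  {z: True, r: True}


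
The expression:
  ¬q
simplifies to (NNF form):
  ¬q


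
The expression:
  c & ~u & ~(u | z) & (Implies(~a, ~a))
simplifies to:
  c & ~u & ~z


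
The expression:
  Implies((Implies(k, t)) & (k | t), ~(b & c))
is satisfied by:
  {c: False, t: False, b: False}
  {b: True, c: False, t: False}
  {t: True, c: False, b: False}
  {b: True, t: True, c: False}
  {c: True, b: False, t: False}
  {b: True, c: True, t: False}
  {t: True, c: True, b: False}


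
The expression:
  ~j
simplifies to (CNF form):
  ~j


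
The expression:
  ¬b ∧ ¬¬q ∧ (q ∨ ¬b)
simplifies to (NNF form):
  q ∧ ¬b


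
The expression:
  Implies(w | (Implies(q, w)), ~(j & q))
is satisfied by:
  {w: False, q: False, j: False}
  {j: True, w: False, q: False}
  {q: True, w: False, j: False}
  {j: True, q: True, w: False}
  {w: True, j: False, q: False}
  {j: True, w: True, q: False}
  {q: True, w: True, j: False}


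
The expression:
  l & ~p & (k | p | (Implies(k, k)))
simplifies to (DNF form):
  l & ~p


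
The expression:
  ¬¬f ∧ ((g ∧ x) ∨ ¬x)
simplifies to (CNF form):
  f ∧ (g ∨ ¬x)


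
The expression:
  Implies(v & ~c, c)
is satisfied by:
  {c: True, v: False}
  {v: False, c: False}
  {v: True, c: True}


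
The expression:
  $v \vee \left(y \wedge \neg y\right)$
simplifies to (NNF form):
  $v$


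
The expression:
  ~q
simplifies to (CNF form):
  ~q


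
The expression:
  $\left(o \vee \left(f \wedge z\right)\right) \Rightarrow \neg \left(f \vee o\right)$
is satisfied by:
  {z: False, o: False, f: False}
  {f: True, z: False, o: False}
  {z: True, f: False, o: False}


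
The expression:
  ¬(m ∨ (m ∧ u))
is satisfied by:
  {m: False}


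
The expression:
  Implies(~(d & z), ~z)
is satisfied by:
  {d: True, z: False}
  {z: False, d: False}
  {z: True, d: True}


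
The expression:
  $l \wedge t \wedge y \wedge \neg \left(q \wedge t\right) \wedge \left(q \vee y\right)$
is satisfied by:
  {t: True, y: True, l: True, q: False}


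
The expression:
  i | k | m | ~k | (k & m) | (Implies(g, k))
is always true.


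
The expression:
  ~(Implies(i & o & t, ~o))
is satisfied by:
  {t: True, i: True, o: True}


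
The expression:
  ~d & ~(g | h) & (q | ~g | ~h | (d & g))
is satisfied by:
  {g: False, d: False, h: False}


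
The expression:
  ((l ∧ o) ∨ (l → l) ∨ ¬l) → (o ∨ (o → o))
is always true.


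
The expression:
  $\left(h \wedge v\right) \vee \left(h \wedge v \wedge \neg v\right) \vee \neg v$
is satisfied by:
  {h: True, v: False}
  {v: False, h: False}
  {v: True, h: True}


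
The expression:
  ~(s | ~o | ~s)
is never true.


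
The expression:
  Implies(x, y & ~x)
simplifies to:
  ~x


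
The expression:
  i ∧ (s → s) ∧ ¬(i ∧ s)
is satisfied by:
  {i: True, s: False}


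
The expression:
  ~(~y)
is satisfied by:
  {y: True}


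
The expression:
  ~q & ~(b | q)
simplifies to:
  ~b & ~q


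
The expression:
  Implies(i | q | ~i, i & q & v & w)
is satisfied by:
  {i: True, w: True, q: True, v: True}


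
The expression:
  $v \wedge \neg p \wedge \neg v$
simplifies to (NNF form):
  $\text{False}$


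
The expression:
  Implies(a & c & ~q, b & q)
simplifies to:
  q | ~a | ~c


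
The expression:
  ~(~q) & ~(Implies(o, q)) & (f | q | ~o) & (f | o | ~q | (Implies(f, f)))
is never true.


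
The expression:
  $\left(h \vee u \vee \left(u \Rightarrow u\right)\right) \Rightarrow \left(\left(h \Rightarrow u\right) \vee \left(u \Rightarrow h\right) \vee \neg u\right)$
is always true.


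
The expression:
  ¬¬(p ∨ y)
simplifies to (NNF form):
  p ∨ y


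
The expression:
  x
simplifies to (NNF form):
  x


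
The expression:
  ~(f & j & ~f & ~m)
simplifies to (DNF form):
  True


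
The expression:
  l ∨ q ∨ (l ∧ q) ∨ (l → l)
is always true.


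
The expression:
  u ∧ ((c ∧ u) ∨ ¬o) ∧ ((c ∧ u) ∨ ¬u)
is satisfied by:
  {c: True, u: True}


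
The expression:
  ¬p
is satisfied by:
  {p: False}


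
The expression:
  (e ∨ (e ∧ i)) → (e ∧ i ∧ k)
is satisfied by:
  {i: True, k: True, e: False}
  {i: True, k: False, e: False}
  {k: True, i: False, e: False}
  {i: False, k: False, e: False}
  {i: True, e: True, k: True}


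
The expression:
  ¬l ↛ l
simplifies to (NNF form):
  True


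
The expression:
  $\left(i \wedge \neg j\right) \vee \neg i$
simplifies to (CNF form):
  $\neg i \vee \neg j$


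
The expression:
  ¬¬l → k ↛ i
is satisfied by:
  {k: True, i: False, l: False}
  {i: False, l: False, k: False}
  {k: True, i: True, l: False}
  {i: True, k: False, l: False}
  {l: True, k: True, i: False}


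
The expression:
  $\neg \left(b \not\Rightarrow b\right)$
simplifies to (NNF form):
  $\text{True}$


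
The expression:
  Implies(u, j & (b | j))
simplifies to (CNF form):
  j | ~u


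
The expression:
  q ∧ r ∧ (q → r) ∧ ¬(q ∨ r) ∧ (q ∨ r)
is never true.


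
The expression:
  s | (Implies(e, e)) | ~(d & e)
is always true.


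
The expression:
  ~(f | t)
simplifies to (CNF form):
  ~f & ~t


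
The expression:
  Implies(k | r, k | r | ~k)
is always true.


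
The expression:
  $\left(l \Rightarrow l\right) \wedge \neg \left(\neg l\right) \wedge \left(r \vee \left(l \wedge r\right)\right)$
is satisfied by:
  {r: True, l: True}


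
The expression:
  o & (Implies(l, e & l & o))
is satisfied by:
  {e: True, o: True, l: False}
  {o: True, l: False, e: False}
  {e: True, l: True, o: True}


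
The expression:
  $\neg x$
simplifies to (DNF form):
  $\neg x$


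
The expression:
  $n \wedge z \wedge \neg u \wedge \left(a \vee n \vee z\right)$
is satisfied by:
  {z: True, n: True, u: False}


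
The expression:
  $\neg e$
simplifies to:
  $\neg e$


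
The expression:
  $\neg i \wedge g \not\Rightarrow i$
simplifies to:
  $g \wedge \neg i$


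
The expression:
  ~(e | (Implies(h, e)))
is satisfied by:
  {h: True, e: False}


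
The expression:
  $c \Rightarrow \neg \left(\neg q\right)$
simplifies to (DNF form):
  $q \vee \neg c$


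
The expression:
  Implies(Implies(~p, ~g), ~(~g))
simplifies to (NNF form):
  g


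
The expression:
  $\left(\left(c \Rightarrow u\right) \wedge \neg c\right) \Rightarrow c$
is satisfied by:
  {c: True}


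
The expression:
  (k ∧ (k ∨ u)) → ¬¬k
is always true.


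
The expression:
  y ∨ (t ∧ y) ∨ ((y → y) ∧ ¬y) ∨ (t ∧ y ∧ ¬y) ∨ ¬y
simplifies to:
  True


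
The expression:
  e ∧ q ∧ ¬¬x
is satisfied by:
  {e: True, x: True, q: True}


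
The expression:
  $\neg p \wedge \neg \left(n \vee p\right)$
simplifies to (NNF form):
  $\neg n \wedge \neg p$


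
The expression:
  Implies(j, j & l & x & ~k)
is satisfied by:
  {x: True, l: True, k: False, j: False}
  {x: True, k: False, l: False, j: False}
  {l: True, x: False, k: False, j: False}
  {x: False, k: False, l: False, j: False}
  {x: True, k: True, l: True, j: False}
  {x: True, k: True, l: False, j: False}
  {k: True, l: True, x: False, j: False}
  {k: True, x: False, l: False, j: False}
  {j: True, x: True, l: True, k: False}


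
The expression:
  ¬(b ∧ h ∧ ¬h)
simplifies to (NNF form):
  True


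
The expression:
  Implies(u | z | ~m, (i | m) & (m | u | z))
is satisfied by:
  {i: True, z: True, m: True, u: True}
  {i: True, z: True, m: True, u: False}
  {i: True, m: True, u: True, z: False}
  {i: True, m: True, u: False, z: False}
  {z: True, m: True, u: True, i: False}
  {z: True, m: True, u: False, i: False}
  {m: True, u: True, z: False, i: False}
  {m: True, z: False, u: False, i: False}
  {i: True, z: True, u: True, m: False}
  {i: True, z: True, u: False, m: False}
  {i: True, u: True, m: False, z: False}


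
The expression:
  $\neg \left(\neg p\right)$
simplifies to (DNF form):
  $p$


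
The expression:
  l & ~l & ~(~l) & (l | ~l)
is never true.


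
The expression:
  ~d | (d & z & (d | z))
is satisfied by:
  {z: True, d: False}
  {d: False, z: False}
  {d: True, z: True}


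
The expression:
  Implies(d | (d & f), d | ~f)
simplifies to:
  True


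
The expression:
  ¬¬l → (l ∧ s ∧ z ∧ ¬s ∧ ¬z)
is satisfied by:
  {l: False}


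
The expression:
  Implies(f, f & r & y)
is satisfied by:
  {r: True, y: True, f: False}
  {r: True, y: False, f: False}
  {y: True, r: False, f: False}
  {r: False, y: False, f: False}
  {f: True, r: True, y: True}


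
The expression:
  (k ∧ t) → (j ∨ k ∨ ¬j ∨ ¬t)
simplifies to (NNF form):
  True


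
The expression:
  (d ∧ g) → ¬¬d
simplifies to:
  True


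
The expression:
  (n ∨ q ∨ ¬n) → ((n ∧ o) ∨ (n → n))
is always true.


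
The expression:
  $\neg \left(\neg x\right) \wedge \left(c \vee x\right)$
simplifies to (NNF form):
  $x$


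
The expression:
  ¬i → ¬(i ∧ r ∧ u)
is always true.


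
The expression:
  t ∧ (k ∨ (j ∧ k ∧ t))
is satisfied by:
  {t: True, k: True}


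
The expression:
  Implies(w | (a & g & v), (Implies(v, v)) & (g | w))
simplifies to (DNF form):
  True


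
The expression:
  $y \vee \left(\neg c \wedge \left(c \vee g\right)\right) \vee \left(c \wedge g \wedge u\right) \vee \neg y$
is always true.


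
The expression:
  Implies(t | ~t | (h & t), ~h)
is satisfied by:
  {h: False}


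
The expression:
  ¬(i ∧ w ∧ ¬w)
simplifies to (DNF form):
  True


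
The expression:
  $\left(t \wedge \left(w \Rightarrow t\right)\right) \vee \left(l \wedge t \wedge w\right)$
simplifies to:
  $t$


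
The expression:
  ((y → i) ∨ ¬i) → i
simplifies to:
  i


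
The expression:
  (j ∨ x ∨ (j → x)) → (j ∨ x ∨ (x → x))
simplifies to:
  True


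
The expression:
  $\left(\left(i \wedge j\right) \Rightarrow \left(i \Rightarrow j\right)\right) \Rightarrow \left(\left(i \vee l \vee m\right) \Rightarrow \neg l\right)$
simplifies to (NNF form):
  $\neg l$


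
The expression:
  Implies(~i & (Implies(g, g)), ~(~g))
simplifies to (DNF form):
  g | i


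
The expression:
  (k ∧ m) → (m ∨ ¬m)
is always true.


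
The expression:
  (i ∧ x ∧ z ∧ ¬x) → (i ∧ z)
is always true.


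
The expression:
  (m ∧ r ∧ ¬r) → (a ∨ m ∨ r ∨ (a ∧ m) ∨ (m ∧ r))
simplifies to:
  True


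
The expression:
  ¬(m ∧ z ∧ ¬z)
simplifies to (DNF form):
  True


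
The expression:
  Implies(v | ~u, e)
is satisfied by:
  {e: True, u: True, v: False}
  {e: True, u: False, v: False}
  {e: True, v: True, u: True}
  {e: True, v: True, u: False}
  {u: True, v: False, e: False}


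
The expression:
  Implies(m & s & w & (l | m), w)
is always true.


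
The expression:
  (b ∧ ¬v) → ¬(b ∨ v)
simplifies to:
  v ∨ ¬b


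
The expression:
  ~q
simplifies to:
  ~q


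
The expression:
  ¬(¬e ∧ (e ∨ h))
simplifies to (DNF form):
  e ∨ ¬h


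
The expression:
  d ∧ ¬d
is never true.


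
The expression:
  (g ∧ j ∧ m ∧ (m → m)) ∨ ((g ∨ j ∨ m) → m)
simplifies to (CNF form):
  (m ∨ ¬g) ∧ (m ∨ ¬j)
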